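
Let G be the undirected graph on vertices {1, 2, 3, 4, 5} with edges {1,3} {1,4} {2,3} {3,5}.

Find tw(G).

A width-1 tree decomposition is:
Bags: B1 = {1, 3}  B2 = {3, 5}  B3 = {2, 3}  B4 = {1, 4}
Tree: B1–B2, B1–B3, B1–B4
Each bag holds 2 vertices, so the decomposition has width 1, which upper-bounds the treewidth. Any graph with an edge has treewidth ≥ 1, and G has the edge 3–1. The upper and lower bounds meet at 1, so that is the treewidth.

1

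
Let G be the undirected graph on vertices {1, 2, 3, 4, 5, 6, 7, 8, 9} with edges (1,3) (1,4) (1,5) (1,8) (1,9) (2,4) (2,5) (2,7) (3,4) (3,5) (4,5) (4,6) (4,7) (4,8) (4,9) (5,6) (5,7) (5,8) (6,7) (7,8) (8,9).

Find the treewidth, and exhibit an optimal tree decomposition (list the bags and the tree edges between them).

Treewidth 3.
One optimal decomposition is:
Bags: B1 = {4, 5, 7, 8}  B2 = {1, 4, 5, 8}  B3 = {1, 4, 8, 9}  B4 = {1, 3, 4, 5}  B5 = {2, 4, 5, 7}  B6 = {4, 5, 6, 7}
Tree: B1–B2, B2–B3, B2–B4, B1–B5, B1–B6

Each bag holds 4 vertices, so the decomposition has width 3, which upper-bounds the treewidth. For the lower bound, the 4 vertices {1, 4, 8, 9} are pairwise adjacent, and any tree decomposition puts a clique entirely inside one bag — forcing width ≥ 3. The upper and lower bounds meet at 3, so that is the treewidth.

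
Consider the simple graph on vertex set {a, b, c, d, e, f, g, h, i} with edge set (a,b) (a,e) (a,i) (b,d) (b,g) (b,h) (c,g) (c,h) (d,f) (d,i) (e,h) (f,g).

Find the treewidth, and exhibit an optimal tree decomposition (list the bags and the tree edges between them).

The largest bag has 4 vertices, giving width 3; this decomposition certifies tw(G) ≤ 3. For the lower bound: the 4 vertex sets {c,f,g}, {h}, {b}, {a,d,e,i} are disjoint, each induces a connected subgraph, and every pair is joined by at least one edge of G. Contracting each set to a single vertex therefore yields K_{4} as a minor, and since treewidth is minor-monotone, tw(G) ≥ tw(K_{4}) = 3. Combining the bounds, tw(G) = 3.

Treewidth 3.
One optimal decomposition is:
Bags: B1 = {c, f, g, h}  B2 = {b, f, g, h}  B3 = {b, d, f, h}  B4 = {b, d, e, h}  B5 = {a, b, d, e}  B6 = {a, d, e, i}
Tree: B1–B2, B2–B3, B3–B4, B4–B5, B5–B6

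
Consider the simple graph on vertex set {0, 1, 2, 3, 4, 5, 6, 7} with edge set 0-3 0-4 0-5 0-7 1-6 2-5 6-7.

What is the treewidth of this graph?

1

A width-1 tree decomposition is:
Bags: B1 = {6, 7}  B2 = {0, 7}  B3 = {0, 5}  B4 = {0, 4}  B5 = {2, 5}  B6 = {0, 3}  B7 = {1, 6}
Tree: B1–B2, B2–B3, B2–B4, B3–B5, B4–B6, B1–B7
Each bag holds 2 vertices, so the decomposition has width 1, which upper-bounds the treewidth. Since G has at least one edge (e.g. 7–6), it is not an edgeless graph, so tw(G) ≥ 1. The upper and lower bounds meet at 1, so that is the treewidth.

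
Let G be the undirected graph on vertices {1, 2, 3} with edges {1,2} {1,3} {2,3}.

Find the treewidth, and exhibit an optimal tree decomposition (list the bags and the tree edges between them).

Treewidth 2.
One optimal decomposition is:
Bags: B1 = {1, 2, 3}
Tree: (single bag)

With just one bag of size 3, the width is 3 − 1 = 2, so tw(G) ≤ 2. Conversely, {1, 2, 3} is a clique of size 3, and the vertices of any clique must share a bag in every tree decomposition; so some bag has ≥ 3 vertices and tw(G) ≥ 2. Hence tw(G) = 2 exactly.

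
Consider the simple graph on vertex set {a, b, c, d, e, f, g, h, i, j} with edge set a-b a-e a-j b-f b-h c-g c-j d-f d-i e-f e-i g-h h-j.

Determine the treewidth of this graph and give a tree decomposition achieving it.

The largest bag has 3 vertices, giving width 2; this decomposition certifies tw(G) ≤ 2. For the lower bound, G contains the cycle i–d–f–e–i, so G is not a forest; only forests have treewidth ≤ 1, hence tw(G) ≥ 2. Combining the bounds, tw(G) = 2.

Treewidth 2.
Bags: B1 = {d, e, i}  B2 = {d, e, f}  B3 = {a, e, f}  B4 = {a, b, f}  B5 = {a, b, j}  B6 = {b, h, j}  B7 = {c, h, j}  B8 = {c, g, h}
Tree: B1–B2, B2–B3, B3–B4, B4–B5, B5–B6, B6–B7, B7–B8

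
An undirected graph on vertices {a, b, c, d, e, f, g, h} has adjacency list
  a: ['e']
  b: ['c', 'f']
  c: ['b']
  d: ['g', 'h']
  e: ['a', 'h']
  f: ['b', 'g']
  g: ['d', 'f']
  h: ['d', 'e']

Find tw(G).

1

A width-1 tree decomposition is:
Bags: B1 = {b, c}  B2 = {b, f}  B3 = {f, g}  B4 = {d, g}  B5 = {d, h}  B6 = {e, h}  B7 = {a, e}
Tree: B1–B2, B2–B3, B3–B4, B4–B5, B5–B6, B6–B7
The largest bag has 2 vertices, giving width 1; this decomposition certifies tw(G) ≤ 1. Since G has at least one edge (e.g. c–b), it is not an edgeless graph, so tw(G) ≥ 1. Therefore the treewidth is 1.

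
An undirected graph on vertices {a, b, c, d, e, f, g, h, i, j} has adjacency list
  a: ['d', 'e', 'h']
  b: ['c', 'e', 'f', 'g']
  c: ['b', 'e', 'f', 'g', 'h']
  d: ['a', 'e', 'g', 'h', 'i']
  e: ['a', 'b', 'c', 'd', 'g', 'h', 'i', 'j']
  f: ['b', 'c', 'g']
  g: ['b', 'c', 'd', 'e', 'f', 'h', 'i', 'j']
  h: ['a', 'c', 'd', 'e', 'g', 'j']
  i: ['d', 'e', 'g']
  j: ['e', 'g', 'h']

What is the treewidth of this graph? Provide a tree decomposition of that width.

Treewidth 3.
One such decomposition:
Bags: B1 = {c, e, g, h}  B2 = {d, e, g, h}  B3 = {b, c, e, g}  B4 = {b, c, f, g}  B5 = {a, d, e, h}  B6 = {e, g, h, j}  B7 = {d, e, g, i}
Tree: B1–B2, B1–B3, B3–B4, B2–B5, B1–B6, B2–B7

Each bag holds 4 vertices, so the decomposition has width 3, which upper-bounds the treewidth. For the lower bound, the 4 vertices {d, e, g, h} are pairwise adjacent, and any tree decomposition puts a clique entirely inside one bag — forcing width ≥ 3. The upper and lower bounds meet at 3, so that is the treewidth.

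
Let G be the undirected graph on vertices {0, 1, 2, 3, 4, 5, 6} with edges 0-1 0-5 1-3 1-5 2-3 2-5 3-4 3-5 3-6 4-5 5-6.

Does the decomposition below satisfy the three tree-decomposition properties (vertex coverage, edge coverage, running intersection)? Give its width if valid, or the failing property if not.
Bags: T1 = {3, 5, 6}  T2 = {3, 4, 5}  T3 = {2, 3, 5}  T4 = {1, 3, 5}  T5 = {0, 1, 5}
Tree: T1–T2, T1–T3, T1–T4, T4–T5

Yes; width 2.

Vertex coverage: the bags together contain {0, 1, 2, 3, 4, 5, 6}, the full vertex set. Edge coverage: each edge of G has both endpoints in at least one bag. Running intersection: for every vertex, the bags containing it form a connected subtree. All three properties hold, so this is a valid tree decomposition of width max|bag| − 1 = 2, and hence tw(G) ≤ 2.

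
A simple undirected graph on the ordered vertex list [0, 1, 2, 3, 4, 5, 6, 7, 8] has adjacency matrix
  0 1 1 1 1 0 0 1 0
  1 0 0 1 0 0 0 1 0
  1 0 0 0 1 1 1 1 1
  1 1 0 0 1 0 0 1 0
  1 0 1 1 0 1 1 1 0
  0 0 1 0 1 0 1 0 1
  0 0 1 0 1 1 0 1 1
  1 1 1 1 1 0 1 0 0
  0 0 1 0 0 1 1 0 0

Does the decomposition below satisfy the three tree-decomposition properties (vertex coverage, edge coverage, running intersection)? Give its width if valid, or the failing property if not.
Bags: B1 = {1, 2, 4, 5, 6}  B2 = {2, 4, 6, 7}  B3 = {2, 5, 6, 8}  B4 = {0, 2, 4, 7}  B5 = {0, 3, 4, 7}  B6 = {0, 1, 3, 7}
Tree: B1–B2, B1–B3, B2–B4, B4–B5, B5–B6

A tree decomposition must satisfy three properties: every vertex lies in some bag; for every edge, both endpoints lie together in some bag; and for every vertex, the bags containing it form a connected subtree. Here bags containing vertex 1 are not connected in the tree, so the decomposition is invalid.

No — bags containing vertex 1 are not connected in the tree.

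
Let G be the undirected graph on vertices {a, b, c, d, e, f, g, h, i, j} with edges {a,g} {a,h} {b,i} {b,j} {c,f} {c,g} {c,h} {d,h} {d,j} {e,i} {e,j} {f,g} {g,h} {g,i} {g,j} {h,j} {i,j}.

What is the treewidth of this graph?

A width-2 tree decomposition is:
Bags: B1 = {g, i, j}  B2 = {g, h, j}  B3 = {d, h, j}  B4 = {b, i, j}  B5 = {c, g, h}  B6 = {e, i, j}  B7 = {c, f, g}  B8 = {a, g, h}
Tree: B1–B2, B2–B3, B1–B4, B2–B5, B4–B6, B5–B7, B2–B8
The largest bag has 3 vertices, giving width 2; this decomposition certifies tw(G) ≤ 2. Conversely, {d, h, j} is a clique of size 3, and the vertices of any clique must share a bag in every tree decomposition; so some bag has ≥ 3 vertices and tw(G) ≥ 2. Hence tw(G) = 2 exactly.

2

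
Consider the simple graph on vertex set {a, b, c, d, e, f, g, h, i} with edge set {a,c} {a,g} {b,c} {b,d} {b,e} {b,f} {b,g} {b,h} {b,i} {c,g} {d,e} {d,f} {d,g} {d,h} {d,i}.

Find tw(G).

A width-2 tree decomposition is:
Bags: B1 = {b, d, i}  B2 = {b, d, e}  B3 = {b, d, g}  B4 = {b, d, f}  B5 = {b, c, g}  B6 = {a, c, g}  B7 = {b, d, h}
Tree: B1–B2, B1–B3, B3–B4, B3–B5, B5–B6, B3–B7
Every bag has size at most 3, so the width is 3 − 1 = 2 and tw(G) ≤ 2. For the lower bound, the 3 vertices {a, c, g} are pairwise adjacent, and any tree decomposition puts a clique entirely inside one bag — forcing width ≥ 2. Hence tw(G) = 2 exactly.

2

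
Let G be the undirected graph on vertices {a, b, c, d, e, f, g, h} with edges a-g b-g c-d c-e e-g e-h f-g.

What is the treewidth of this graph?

A width-1 tree decomposition is:
Bags: B1 = {c, e}  B2 = {e, g}  B3 = {a, g}  B4 = {b, g}  B5 = {f, g}  B6 = {c, d}  B7 = {e, h}
Tree: B1–B2, B2–B3, B3–B4, B4–B5, B1–B6, B2–B7
Every bag has size at most 2, so the width is 2 − 1 = 1 and tw(G) ≤ 1. G has an edge, so its treewidth is at least 1. Combining the bounds, tw(G) = 1.

1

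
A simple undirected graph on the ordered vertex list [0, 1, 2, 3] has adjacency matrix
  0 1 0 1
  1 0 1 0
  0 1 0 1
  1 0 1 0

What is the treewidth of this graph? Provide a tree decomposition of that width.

The largest bag has 3 vertices, giving width 2; this decomposition certifies tw(G) ≤ 2. The edges 0–1–2–3–0 form a cycle, so G is not a tree and its treewidth is at least 2. Combining the bounds, tw(G) = 2.

Treewidth 2.
One optimal decomposition is:
Bags: B1 = {0, 1, 2}  B2 = {0, 2, 3}
Tree: B1–B2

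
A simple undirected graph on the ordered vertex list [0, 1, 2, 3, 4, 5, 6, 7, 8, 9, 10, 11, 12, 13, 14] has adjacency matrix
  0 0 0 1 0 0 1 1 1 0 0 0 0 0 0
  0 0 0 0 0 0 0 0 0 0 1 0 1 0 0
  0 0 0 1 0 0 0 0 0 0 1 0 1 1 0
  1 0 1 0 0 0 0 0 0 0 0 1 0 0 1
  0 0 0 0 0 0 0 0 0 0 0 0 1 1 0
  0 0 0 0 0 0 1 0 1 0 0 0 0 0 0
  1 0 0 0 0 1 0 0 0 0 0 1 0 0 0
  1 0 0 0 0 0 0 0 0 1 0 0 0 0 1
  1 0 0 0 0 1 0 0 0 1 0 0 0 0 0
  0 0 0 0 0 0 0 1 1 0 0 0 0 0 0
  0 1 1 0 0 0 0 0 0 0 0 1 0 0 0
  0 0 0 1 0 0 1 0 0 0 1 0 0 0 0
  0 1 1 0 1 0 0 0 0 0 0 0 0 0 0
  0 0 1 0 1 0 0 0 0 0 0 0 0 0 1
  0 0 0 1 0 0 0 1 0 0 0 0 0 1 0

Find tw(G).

A width-3 tree decomposition is:
Bags: B1 = {1, 4, 10, 12}  B2 = {2, 4, 10, 12}  B3 = {2, 4, 10, 13}  B4 = {2, 10, 11, 13}  B5 = {2, 3, 11, 13}  B6 = {3, 11, 13, 14}  B7 = {3, 6, 11, 14}  B8 = {0, 3, 6, 14}  B9 = {0, 6, 7, 14}  B10 = {0, 5, 6, 7}  B11 = {0, 5, 7, 8}  B12 = {5, 7, 8, 9}
Tree: B1–B2, B2–B3, B3–B4, B4–B5, B5–B6, B6–B7, B7–B8, B8–B9, B9–B10, B10–B11, B11–B12
Every bag has size at most 4, so the width is 4 − 1 = 3 and tw(G) ≤ 3. For the lower bound: the 4 vertex sets {1,4,12}, {10}, {2}, {3,11,13,14} are disjoint, each induces a connected subgraph, and every pair is joined by at least one edge of G. Contracting each set to a single vertex therefore yields K_{4} as a minor, and since treewidth is minor-monotone, tw(G) ≥ tw(K_{4}) = 3. Hence tw(G) = 3 exactly.

3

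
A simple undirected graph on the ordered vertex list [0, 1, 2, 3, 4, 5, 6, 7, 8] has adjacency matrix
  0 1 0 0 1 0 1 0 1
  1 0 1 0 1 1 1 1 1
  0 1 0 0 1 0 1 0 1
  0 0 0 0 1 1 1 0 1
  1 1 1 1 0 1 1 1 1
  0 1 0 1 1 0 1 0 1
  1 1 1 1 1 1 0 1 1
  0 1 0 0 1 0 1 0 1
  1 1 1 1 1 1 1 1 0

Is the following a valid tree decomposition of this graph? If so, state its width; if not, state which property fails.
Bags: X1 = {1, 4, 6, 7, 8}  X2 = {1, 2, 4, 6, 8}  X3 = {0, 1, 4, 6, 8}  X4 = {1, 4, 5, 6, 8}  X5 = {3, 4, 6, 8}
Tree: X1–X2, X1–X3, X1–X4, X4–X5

No — edge (5,3) lies in no bag.

A tree decomposition must satisfy three properties: every vertex lies in some bag; for every edge, both endpoints lie together in some bag; and for every vertex, the bags containing it form a connected subtree. Here edge (5,3) lies in no bag, so the decomposition is invalid.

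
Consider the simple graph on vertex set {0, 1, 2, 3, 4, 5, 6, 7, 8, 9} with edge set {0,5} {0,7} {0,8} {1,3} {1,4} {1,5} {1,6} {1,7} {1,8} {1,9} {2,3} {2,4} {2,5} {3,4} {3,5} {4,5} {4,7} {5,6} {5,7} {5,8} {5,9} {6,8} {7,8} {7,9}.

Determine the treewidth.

3

A width-3 tree decomposition is:
Bags: B1 = {1, 5, 7, 8}  B2 = {1, 4, 5, 7}  B3 = {1, 5, 6, 8}  B4 = {1, 3, 4, 5}  B5 = {1, 5, 7, 9}  B6 = {0, 5, 7, 8}  B7 = {2, 3, 4, 5}
Tree: B1–B2, B1–B3, B2–B4, B1–B5, B1–B6, B4–B7
Each bag holds 4 vertices, so the decomposition has width 3, which upper-bounds the treewidth. For the lower bound, the 4 vertices {0, 5, 7, 8} are pairwise adjacent, and any tree decomposition puts a clique entirely inside one bag — forcing width ≥ 3. Combining the bounds, tw(G) = 3.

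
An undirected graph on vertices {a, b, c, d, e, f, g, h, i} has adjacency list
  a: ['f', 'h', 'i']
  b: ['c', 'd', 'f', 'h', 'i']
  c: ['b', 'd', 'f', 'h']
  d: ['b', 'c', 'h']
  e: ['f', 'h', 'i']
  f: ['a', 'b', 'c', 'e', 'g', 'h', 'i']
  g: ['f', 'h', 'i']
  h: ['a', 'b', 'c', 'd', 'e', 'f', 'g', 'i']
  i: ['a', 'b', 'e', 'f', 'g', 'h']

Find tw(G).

3

A width-3 tree decomposition is:
Bags: B1 = {e, f, h, i}  B2 = {b, f, h, i}  B3 = {f, g, h, i}  B4 = {b, c, f, h}  B5 = {b, c, d, h}  B6 = {a, f, h, i}
Tree: B1–B2, B2–B3, B2–B4, B4–B5, B1–B6
Each bag holds 4 vertices, so the decomposition has width 3, which upper-bounds the treewidth. On the other hand G contains the 4-clique {b, c, d, h}. A clique must lie in a single bag of any decomposition, so no decomposition can have width below 3. Hence tw(G) = 3 exactly.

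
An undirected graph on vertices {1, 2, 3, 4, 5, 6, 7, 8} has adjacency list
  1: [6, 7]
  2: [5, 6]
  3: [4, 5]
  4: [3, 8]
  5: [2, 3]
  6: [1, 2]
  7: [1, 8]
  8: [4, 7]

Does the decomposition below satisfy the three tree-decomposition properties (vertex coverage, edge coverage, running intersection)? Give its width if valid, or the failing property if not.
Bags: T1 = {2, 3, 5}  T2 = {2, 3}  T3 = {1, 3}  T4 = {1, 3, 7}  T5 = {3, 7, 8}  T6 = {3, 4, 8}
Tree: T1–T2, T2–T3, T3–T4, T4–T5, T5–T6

A tree decomposition must satisfy three properties: every vertex lies in some bag; for every edge, both endpoints lie together in some bag; and for every vertex, the bags containing it form a connected subtree. Here vertex 6 appears in no bag, so the decomposition is invalid.

No — vertex 6 appears in no bag.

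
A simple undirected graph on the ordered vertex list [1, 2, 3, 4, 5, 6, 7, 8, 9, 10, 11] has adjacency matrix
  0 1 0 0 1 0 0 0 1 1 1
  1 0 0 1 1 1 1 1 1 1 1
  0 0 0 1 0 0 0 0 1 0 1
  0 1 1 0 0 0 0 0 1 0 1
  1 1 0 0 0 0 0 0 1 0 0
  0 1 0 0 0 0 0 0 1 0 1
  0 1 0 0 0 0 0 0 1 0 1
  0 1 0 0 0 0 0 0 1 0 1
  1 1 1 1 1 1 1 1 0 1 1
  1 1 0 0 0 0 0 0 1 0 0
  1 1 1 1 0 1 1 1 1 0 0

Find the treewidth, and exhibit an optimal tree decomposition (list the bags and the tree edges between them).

Each bag holds 4 vertices, so the decomposition has width 3, which upper-bounds the treewidth. On the other hand G contains the 4-clique {1, 2, 9, 10}. A clique must lie in a single bag of any decomposition, so no decomposition can have width below 3. The upper and lower bounds meet at 3, so that is the treewidth.

Treewidth 3.
Bags: B1 = {2, 4, 9, 11}  B2 = {1, 2, 9, 11}  B3 = {1, 2, 5, 9}  B4 = {2, 8, 9, 11}  B5 = {1, 2, 9, 10}  B6 = {2, 7, 9, 11}  B7 = {2, 6, 9, 11}  B8 = {3, 4, 9, 11}
Tree: B1–B2, B2–B3, B1–B4, B3–B5, B1–B6, B4–B7, B1–B8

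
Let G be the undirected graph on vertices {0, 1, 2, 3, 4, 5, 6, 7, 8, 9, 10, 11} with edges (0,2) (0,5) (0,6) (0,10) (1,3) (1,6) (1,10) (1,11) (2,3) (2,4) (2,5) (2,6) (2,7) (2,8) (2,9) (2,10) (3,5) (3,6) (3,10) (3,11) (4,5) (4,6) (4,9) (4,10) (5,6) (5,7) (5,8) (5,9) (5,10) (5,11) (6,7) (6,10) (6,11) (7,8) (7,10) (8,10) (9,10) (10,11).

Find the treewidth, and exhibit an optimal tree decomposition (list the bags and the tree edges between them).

Treewidth 4.
Bags: B1 = {2, 3, 5, 6, 10}  B2 = {3, 5, 6, 10, 11}  B3 = {2, 5, 6, 7, 10}  B4 = {1, 3, 6, 10, 11}  B5 = {2, 4, 5, 6, 10}  B6 = {2, 4, 5, 9, 10}  B7 = {0, 2, 5, 6, 10}  B8 = {2, 5, 7, 8, 10}
Tree: B1–B2, B1–B3, B2–B4, B3–B5, B5–B6, B3–B7, B3–B8

Each bag holds 5 vertices, so the decomposition has width 4, which upper-bounds the treewidth. On the other hand G contains the 5-clique {1, 3, 6, 10, 11}. A clique must lie in a single bag of any decomposition, so no decomposition can have width below 4. The upper and lower bounds meet at 4, so that is the treewidth.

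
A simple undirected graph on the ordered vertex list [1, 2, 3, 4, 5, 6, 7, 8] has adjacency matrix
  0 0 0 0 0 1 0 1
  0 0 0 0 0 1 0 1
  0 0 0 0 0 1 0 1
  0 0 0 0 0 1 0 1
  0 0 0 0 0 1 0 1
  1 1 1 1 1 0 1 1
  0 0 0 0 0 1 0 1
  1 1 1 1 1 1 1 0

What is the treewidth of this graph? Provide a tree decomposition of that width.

Treewidth 2.
One such decomposition:
Bags: B1 = {3, 6, 8}  B2 = {5, 6, 8}  B3 = {1, 6, 8}  B4 = {6, 7, 8}  B5 = {4, 6, 8}  B6 = {2, 6, 8}
Tree: B1–B2, B1–B3, B1–B4, B1–B5, B3–B6

Every bag has size at most 3, so the width is 3 − 1 = 2 and tw(G) ≤ 2. On the other hand G contains the 3-clique {1, 6, 8}. A clique must lie in a single bag of any decomposition, so no decomposition can have width below 2. Combining the bounds, tw(G) = 2.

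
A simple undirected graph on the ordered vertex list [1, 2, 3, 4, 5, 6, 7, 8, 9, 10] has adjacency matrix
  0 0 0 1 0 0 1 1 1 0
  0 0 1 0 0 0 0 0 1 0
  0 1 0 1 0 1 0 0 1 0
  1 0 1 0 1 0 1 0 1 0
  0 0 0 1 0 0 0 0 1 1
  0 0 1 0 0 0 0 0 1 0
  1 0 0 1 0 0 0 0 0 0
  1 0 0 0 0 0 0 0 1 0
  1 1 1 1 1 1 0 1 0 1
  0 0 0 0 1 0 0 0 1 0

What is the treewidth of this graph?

A width-2 tree decomposition is:
Bags: B1 = {3, 4, 9}  B2 = {1, 4, 9}  B3 = {4, 5, 9}  B4 = {2, 3, 9}  B5 = {1, 8, 9}  B6 = {3, 6, 9}  B7 = {1, 4, 7}  B8 = {5, 9, 10}
Tree: B1–B2, B1–B3, B1–B4, B2–B5, B1–B6, B2–B7, B3–B8
Each bag holds 3 vertices, so the decomposition has width 2, which upper-bounds the treewidth. Conversely, {1, 8, 9} is a clique of size 3, and the vertices of any clique must share a bag in every tree decomposition; so some bag has ≥ 3 vertices and tw(G) ≥ 2. Hence tw(G) = 2 exactly.

2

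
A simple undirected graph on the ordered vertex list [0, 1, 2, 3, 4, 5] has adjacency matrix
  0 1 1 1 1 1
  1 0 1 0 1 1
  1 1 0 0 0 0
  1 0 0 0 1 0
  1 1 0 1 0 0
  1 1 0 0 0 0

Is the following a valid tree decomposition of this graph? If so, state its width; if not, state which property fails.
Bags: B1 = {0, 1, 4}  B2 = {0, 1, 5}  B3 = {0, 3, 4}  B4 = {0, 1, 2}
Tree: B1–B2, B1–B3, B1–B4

Checking the three conditions: (i) the bags cover all of {0, 1, 2, 3, 4, 5}; (ii) for each edge, some bag contains both endpoints; (iii) the bags containing any fixed vertex form a subtree. All hold, so the decomposition is valid with width 3 − 1 = 2.

Yes; width 2.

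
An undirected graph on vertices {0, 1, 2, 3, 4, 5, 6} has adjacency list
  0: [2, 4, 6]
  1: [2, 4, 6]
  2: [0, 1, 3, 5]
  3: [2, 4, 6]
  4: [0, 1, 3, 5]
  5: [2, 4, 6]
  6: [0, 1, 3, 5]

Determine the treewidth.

3

A width-3 tree decomposition is:
Bags: B1 = {2, 3, 4, 6}  B2 = {0, 2, 4, 6}  B3 = {1, 2, 4, 6}  B4 = {2, 4, 5, 6}
Tree: B1–B2, B2–B3, B3–B4
Every bag has size at most 4, so the width is 4 − 1 = 3 and tw(G) ≤ 3. For the lower bound: the 4 vertex sets {3,4}, {0,6}, {2}, {1} are disjoint, each induces a connected subgraph, and every pair is joined by at least one edge of G. Contracting each set to a single vertex therefore yields K_{4} as a minor, and since treewidth is minor-monotone, tw(G) ≥ tw(K_{4}) = 3. Hence tw(G) = 3 exactly.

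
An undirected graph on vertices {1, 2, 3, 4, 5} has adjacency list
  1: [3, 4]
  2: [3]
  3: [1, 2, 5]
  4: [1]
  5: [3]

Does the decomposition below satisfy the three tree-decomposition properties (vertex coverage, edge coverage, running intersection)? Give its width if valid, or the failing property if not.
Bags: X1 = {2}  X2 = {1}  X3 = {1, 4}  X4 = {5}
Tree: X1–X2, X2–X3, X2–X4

A tree decomposition must satisfy three properties: every vertex lies in some bag; for every edge, both endpoints lie together in some bag; and for every vertex, the bags containing it form a connected subtree. Here vertex 3 appears in no bag, so the decomposition is invalid.

No — vertex 3 appears in no bag.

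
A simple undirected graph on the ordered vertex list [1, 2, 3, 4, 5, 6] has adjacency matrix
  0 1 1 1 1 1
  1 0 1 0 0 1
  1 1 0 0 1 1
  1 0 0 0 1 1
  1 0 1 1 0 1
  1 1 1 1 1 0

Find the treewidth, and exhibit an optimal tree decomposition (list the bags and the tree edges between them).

Treewidth 3.
One optimal decomposition is:
Bags: B1 = {1, 4, 5, 6}  B2 = {1, 3, 5, 6}  B3 = {1, 2, 3, 6}
Tree: B1–B2, B2–B3

Each bag holds 4 vertices, so the decomposition has width 3, which upper-bounds the treewidth. For the lower bound, the 4 vertices {1, 2, 3, 6} are pairwise adjacent, and any tree decomposition puts a clique entirely inside one bag — forcing width ≥ 3. Combining the bounds, tw(G) = 3.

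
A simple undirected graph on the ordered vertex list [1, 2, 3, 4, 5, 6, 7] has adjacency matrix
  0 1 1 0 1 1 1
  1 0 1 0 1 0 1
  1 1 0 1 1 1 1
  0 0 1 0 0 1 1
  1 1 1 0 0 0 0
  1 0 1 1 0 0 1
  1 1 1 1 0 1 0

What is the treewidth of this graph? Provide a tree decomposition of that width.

Each bag holds 4 vertices, so the decomposition has width 3, which upper-bounds the treewidth. On the other hand G contains the 4-clique {1, 2, 3, 5}. A clique must lie in a single bag of any decomposition, so no decomposition can have width below 3. The upper and lower bounds meet at 3, so that is the treewidth.

Treewidth 3.
One optimal decomposition is:
Bags: B1 = {1, 3, 6, 7}  B2 = {1, 2, 3, 7}  B3 = {3, 4, 6, 7}  B4 = {1, 2, 3, 5}
Tree: B1–B2, B1–B3, B2–B4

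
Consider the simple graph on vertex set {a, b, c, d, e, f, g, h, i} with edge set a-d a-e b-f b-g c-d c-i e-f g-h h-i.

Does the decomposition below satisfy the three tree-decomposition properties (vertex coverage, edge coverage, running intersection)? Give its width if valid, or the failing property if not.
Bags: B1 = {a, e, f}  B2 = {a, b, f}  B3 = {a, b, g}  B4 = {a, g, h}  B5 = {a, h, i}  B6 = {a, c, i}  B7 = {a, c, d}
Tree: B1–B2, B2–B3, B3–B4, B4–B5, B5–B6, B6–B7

Vertex coverage: the bags together contain {a, b, c, d, e, f, g, h, i}, the full vertex set. Edge coverage: each edge of G has both endpoints in at least one bag. Running intersection: for every vertex, the bags containing it form a connected subtree. All three properties hold, so this is a valid tree decomposition of width max|bag| − 1 = 2, and hence tw(G) ≤ 2.

Yes; width 2.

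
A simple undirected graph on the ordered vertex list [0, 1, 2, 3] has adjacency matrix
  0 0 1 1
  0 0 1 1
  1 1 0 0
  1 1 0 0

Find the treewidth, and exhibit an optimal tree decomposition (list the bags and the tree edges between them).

Every bag has size at most 3, so the width is 3 − 1 = 2 and tw(G) ≤ 2. The edges 2–1–3–0–2 form a cycle, so G is not a tree and its treewidth is at least 2. Combining the bounds, tw(G) = 2.

Treewidth 2.
Bags: B1 = {1, 2, 3}  B2 = {0, 2, 3}
Tree: B1–B2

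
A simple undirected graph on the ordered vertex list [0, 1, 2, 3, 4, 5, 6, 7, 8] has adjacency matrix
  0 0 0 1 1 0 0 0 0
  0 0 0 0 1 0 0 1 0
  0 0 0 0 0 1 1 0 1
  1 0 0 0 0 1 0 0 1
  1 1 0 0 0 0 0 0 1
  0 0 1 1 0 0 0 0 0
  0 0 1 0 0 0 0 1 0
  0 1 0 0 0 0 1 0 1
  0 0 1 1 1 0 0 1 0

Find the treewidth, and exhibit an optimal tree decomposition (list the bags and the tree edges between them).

The largest bag has 4 vertices, giving width 3; this decomposition certifies tw(G) ≤ 3. For the lower bound: the 4 vertex sets {1,6,7}, {4}, {8}, {0,2,3,5} are disjoint, each induces a connected subgraph, and every pair is joined by at least one edge of G. Contracting each set to a single vertex therefore yields K_{4} as a minor, and since treewidth is minor-monotone, tw(G) ≥ tw(K_{4}) = 3. Therefore the treewidth is 3.

Treewidth 3.
Bags: B1 = {1, 4, 6, 7}  B2 = {4, 6, 7, 8}  B3 = {2, 4, 6, 8}  B4 = {0, 2, 4, 8}  B5 = {0, 2, 3, 8}  B6 = {0, 2, 3, 5}
Tree: B1–B2, B2–B3, B3–B4, B4–B5, B5–B6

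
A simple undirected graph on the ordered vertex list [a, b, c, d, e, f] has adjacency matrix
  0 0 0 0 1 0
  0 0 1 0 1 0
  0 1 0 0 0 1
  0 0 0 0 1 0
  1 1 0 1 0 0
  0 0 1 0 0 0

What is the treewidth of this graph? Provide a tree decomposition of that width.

Treewidth 1.
One such decomposition:
Bags: B1 = {d, e}  B2 = {b, e}  B3 = {b, c}  B4 = {a, e}  B5 = {c, f}
Tree: B1–B2, B2–B3, B2–B4, B3–B5

The largest bag has 2 vertices, giving width 1; this decomposition certifies tw(G) ≤ 1. G has an edge, so its treewidth is at least 1. Therefore the treewidth is 1.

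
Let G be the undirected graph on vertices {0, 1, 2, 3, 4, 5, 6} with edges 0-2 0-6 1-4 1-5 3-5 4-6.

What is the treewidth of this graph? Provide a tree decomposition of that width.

Every bag has size at most 2, so the width is 2 − 1 = 1 and tw(G) ≤ 1. Any graph with an edge has treewidth ≥ 1, and G has the edge 3–5. Therefore the treewidth is 1.

Treewidth 1.
Bags: B1 = {3, 5}  B2 = {1, 5}  B3 = {1, 4}  B4 = {4, 6}  B5 = {0, 6}  B6 = {0, 2}
Tree: B1–B2, B2–B3, B3–B4, B4–B5, B5–B6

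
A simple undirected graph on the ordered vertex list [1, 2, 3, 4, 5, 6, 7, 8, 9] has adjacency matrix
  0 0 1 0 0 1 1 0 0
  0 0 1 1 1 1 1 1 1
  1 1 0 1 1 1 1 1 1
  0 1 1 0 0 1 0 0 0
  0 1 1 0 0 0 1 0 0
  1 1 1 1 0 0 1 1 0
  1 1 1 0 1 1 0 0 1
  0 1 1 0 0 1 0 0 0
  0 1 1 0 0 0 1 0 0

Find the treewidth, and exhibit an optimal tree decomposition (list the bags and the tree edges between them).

The largest bag has 4 vertices, giving width 3; this decomposition certifies tw(G) ≤ 3. On the other hand G contains the 4-clique {1, 3, 6, 7}. A clique must lie in a single bag of any decomposition, so no decomposition can have width below 3. Therefore the treewidth is 3.

Treewidth 3.
Bags: B1 = {2, 3, 5, 7}  B2 = {2, 3, 7, 9}  B3 = {2, 3, 6, 7}  B4 = {1, 3, 6, 7}  B5 = {2, 3, 4, 6}  B6 = {2, 3, 6, 8}
Tree: B1–B2, B2–B3, B3–B4, B3–B5, B5–B6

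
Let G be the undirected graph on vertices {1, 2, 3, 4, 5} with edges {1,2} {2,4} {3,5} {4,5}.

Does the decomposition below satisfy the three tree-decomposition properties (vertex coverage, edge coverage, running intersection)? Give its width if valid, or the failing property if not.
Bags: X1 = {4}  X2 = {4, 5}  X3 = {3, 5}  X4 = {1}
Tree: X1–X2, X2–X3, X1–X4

No — vertex 2 appears in no bag.

A tree decomposition must satisfy three properties: every vertex lies in some bag; for every edge, both endpoints lie together in some bag; and for every vertex, the bags containing it form a connected subtree. Here vertex 2 appears in no bag, so the decomposition is invalid.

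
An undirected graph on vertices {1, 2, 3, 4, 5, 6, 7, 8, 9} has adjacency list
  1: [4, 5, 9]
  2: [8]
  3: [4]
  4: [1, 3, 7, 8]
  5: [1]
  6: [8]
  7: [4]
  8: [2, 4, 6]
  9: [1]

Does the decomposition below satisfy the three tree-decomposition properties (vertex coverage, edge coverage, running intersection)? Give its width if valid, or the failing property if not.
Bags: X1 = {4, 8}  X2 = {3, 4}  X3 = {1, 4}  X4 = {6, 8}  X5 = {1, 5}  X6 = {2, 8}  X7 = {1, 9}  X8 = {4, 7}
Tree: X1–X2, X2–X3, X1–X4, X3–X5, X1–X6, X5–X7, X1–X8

Yes; width 1.

Every vertex of G appears in some bag (union = {1, 2, 3, 4, 5, 6, 7, 8, 9}); every edge is covered by a bag; and for each vertex v the set of bags containing v is connected in the bag tree. The decomposition is therefore valid. The largest bag has 2 vertices, so the width is 1.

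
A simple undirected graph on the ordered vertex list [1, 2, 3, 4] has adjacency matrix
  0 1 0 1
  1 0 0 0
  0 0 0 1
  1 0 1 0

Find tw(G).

1

A width-1 tree decomposition is:
Bags: B1 = {1, 2}  B2 = {1, 4}  B3 = {3, 4}
Tree: B1–B2, B2–B3
Every bag has size at most 2, so the width is 2 − 1 = 1 and tw(G) ≤ 1. Since G has at least one edge (e.g. 2–1), it is not an edgeless graph, so tw(G) ≥ 1. Therefore the treewidth is 1.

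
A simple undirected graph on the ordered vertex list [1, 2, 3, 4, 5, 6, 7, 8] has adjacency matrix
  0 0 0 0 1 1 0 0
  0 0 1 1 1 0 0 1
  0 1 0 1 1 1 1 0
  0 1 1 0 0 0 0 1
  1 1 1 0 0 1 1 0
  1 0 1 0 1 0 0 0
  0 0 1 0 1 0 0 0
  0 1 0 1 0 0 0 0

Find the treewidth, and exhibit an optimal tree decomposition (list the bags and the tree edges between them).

Every bag has size at most 3, so the width is 3 − 1 = 2 and tw(G) ≤ 2. For the lower bound, the 3 vertices {2, 4, 8} are pairwise adjacent, and any tree decomposition puts a clique entirely inside one bag — forcing width ≥ 2. Hence tw(G) = 2 exactly.

Treewidth 2.
One such decomposition:
Bags: B1 = {3, 5, 7}  B2 = {2, 3, 5}  B3 = {3, 5, 6}  B4 = {1, 5, 6}  B5 = {2, 3, 4}  B6 = {2, 4, 8}
Tree: B1–B2, B1–B3, B3–B4, B2–B5, B5–B6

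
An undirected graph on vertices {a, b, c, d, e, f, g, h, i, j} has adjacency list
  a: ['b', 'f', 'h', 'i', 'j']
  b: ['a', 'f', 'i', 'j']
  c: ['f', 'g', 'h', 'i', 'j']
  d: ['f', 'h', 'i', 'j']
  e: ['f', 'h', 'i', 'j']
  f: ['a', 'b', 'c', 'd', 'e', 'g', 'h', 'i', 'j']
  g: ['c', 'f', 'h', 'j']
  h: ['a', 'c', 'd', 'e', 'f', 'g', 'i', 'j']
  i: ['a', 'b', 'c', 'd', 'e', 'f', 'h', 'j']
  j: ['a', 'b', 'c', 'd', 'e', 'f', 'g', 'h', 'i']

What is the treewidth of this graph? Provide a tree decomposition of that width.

Treewidth 4.
Bags: B1 = {e, f, h, i, j}  B2 = {a, f, h, i, j}  B3 = {a, b, f, i, j}  B4 = {d, f, h, i, j}  B5 = {c, f, h, i, j}  B6 = {c, f, g, h, j}
Tree: B1–B2, B2–B3, B2–B4, B4–B5, B5–B6

Each bag holds 5 vertices, so the decomposition has width 4, which upper-bounds the treewidth. Conversely, {c, f, g, h, j} is a clique of size 5, and the vertices of any clique must share a bag in every tree decomposition; so some bag has ≥ 5 vertices and tw(G) ≥ 4. Combining the bounds, tw(G) = 4.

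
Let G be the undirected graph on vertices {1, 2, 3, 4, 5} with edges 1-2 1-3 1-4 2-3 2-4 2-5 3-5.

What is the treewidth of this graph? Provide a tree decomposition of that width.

Every bag has size at most 3, so the width is 3 − 1 = 2 and tw(G) ≤ 2. Conversely, {1, 2, 3} is a clique of size 3, and the vertices of any clique must share a bag in every tree decomposition; so some bag has ≥ 3 vertices and tw(G) ≥ 2. The upper and lower bounds meet at 2, so that is the treewidth.

Treewidth 2.
One such decomposition:
Bags: B1 = {1, 2, 4}  B2 = {1, 2, 3}  B3 = {2, 3, 5}
Tree: B1–B2, B2–B3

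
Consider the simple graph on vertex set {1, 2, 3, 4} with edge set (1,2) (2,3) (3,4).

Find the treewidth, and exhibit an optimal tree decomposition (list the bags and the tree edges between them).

Treewidth 1.
One optimal decomposition is:
Bags: B1 = {2, 3}  B2 = {1, 2}  B3 = {3, 4}
Tree: B1–B2, B1–B3

Every bag has size at most 2, so the width is 2 − 1 = 1 and tw(G) ≤ 1. Since G has at least one edge (e.g. 2–3), it is not an edgeless graph, so tw(G) ≥ 1. Hence tw(G) = 1 exactly.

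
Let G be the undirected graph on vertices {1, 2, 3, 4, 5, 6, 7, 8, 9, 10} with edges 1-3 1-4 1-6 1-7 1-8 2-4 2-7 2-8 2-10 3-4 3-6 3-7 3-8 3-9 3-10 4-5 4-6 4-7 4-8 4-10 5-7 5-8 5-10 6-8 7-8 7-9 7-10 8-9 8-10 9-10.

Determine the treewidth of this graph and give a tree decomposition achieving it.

Treewidth 4.
One optimal decomposition is:
Bags: B1 = {4, 5, 7, 8, 10}  B2 = {3, 4, 7, 8, 10}  B3 = {1, 3, 4, 7, 8}  B4 = {1, 3, 4, 6, 8}  B5 = {2, 4, 7, 8, 10}  B6 = {3, 7, 8, 9, 10}
Tree: B1–B2, B2–B3, B3–B4, B2–B5, B2–B6

Every bag has size at most 5, so the width is 5 − 1 = 4 and tw(G) ≤ 4. On the other hand G contains the 5-clique {3, 7, 8, 9, 10}. A clique must lie in a single bag of any decomposition, so no decomposition can have width below 4. Combining the bounds, tw(G) = 4.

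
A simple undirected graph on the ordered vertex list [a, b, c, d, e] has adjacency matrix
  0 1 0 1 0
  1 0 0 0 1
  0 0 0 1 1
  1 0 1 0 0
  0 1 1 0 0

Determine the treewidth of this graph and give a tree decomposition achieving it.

Each bag holds 3 vertices, so the decomposition has width 2, which upper-bounds the treewidth. Since b–a–d–c–e–b is a cycle in G, G is not acyclic. Forests are exactly the graphs of treewidth ≤ 1, so tw(G) ≥ 2. The upper and lower bounds meet at 2, so that is the treewidth.

Treewidth 2.
Bags: B1 = {a, b, d}  B2 = {b, c, d}  B3 = {b, c, e}
Tree: B1–B2, B2–B3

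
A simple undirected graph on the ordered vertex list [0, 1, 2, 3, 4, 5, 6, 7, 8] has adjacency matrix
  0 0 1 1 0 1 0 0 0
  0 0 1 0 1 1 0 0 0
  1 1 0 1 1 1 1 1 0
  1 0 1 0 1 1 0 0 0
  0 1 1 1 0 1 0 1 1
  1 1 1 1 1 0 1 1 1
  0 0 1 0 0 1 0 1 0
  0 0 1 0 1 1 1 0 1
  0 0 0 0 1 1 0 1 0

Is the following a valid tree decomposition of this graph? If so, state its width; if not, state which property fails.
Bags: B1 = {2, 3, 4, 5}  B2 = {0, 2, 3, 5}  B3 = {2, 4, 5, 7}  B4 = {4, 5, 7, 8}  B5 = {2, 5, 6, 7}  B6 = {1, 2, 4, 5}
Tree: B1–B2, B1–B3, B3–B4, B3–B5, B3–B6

Yes; width 3.

Checking the three conditions: (i) the bags cover all of {0, 1, 2, 3, 4, 5, 6, 7, 8}; (ii) for each edge, some bag contains both endpoints; (iii) the bags containing any fixed vertex form a subtree. All hold, so the decomposition is valid with width 4 − 1 = 3.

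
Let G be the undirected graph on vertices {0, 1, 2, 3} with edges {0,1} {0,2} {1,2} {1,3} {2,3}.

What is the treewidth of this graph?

2

A width-2 tree decomposition is:
Bags: B1 = {0, 1, 2}  B2 = {1, 2, 3}
Tree: B1–B2
Each bag holds 3 vertices, so the decomposition has width 2, which upper-bounds the treewidth. Conversely, {0, 1, 2} is a clique of size 3, and the vertices of any clique must share a bag in every tree decomposition; so some bag has ≥ 3 vertices and tw(G) ≥ 2. The upper and lower bounds meet at 2, so that is the treewidth.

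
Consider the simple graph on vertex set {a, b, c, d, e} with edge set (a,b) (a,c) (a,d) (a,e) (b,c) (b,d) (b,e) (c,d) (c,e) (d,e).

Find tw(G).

4

A width-4 tree decomposition is:
Bags: B1 = {a, b, c, d, e}
Tree: (single bag)
A single bag containing all 5 vertices is trivially a valid decomposition of width 4. For the lower bound, the 5 vertices {a, b, c, d, e} are pairwise adjacent, and any tree decomposition puts a clique entirely inside one bag — forcing width ≥ 4. Hence tw(G) = 4 exactly.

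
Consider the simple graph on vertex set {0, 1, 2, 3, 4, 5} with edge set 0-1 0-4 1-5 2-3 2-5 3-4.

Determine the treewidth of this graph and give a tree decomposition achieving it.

The largest bag has 3 vertices, giving width 2; this decomposition certifies tw(G) ≤ 2. The edges 2–5–1–0–4–3–2 form a cycle, so G is not a tree and its treewidth is at least 2. Therefore the treewidth is 2.

Treewidth 2.
Bags: B1 = {1, 2, 5}  B2 = {0, 1, 2}  B3 = {0, 2, 4}  B4 = {2, 3, 4}
Tree: B1–B2, B2–B3, B3–B4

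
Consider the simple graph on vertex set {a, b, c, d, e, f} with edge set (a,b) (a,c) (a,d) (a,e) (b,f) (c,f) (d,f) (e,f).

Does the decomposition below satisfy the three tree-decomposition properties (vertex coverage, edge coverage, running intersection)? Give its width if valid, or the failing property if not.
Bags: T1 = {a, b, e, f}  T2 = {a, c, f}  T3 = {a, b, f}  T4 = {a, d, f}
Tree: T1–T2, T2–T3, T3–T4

No — bags containing vertex b are not connected in the tree.

A tree decomposition must satisfy three properties: every vertex lies in some bag; for every edge, both endpoints lie together in some bag; and for every vertex, the bags containing it form a connected subtree. Here bags containing vertex b are not connected in the tree, so the decomposition is invalid.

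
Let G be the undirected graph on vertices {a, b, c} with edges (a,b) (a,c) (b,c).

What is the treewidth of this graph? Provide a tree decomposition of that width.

With just one bag of size 3, the width is 3 − 1 = 2, so tw(G) ≤ 2. For the lower bound, the 3 vertices {a, b, c} are pairwise adjacent, and any tree decomposition puts a clique entirely inside one bag — forcing width ≥ 2. Therefore the treewidth is 2.

Treewidth 2.
One optimal decomposition is:
Bags: B1 = {a, b, c}
Tree: (single bag)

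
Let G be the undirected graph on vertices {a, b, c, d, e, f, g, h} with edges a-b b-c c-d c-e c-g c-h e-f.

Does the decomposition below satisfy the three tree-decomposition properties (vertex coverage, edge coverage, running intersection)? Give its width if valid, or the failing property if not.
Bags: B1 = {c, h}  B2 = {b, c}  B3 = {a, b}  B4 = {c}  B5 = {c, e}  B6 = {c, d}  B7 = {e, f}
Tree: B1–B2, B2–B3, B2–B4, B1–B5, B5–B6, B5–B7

A tree decomposition must satisfy three properties: every vertex lies in some bag; for every edge, both endpoints lie together in some bag; and for every vertex, the bags containing it form a connected subtree. Here vertex g appears in no bag, so the decomposition is invalid.

No — vertex g appears in no bag.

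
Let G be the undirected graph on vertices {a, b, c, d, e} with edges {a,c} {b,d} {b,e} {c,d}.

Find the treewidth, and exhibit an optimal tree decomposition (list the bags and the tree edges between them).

Treewidth 1.
Bags: B1 = {b, e}  B2 = {b, d}  B3 = {c, d}  B4 = {a, c}
Tree: B1–B2, B2–B3, B3–B4

Each bag holds 2 vertices, so the decomposition has width 1, which upper-bounds the treewidth. Since G has at least one edge (e.g. e–b), it is not an edgeless graph, so tw(G) ≥ 1. Combining the bounds, tw(G) = 1.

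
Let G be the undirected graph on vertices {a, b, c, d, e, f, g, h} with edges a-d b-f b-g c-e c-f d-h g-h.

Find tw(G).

1

A width-1 tree decomposition is:
Bags: B1 = {a, d}  B2 = {d, h}  B3 = {g, h}  B4 = {b, g}  B5 = {b, f}  B6 = {c, f}  B7 = {c, e}
Tree: B1–B2, B2–B3, B3–B4, B4–B5, B5–B6, B6–B7
Every bag has size at most 2, so the width is 2 − 1 = 1 and tw(G) ≤ 1. Any graph with an edge has treewidth ≥ 1, and G has the edge a–d. The upper and lower bounds meet at 1, so that is the treewidth.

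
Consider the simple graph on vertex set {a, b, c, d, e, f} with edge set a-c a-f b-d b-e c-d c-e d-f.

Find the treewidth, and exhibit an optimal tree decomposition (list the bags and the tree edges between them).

Treewidth 2.
Bags: B1 = {b, c, e}  B2 = {b, c, d}  B3 = {a, c, d}  B4 = {a, d, f}
Tree: B1–B2, B2–B3, B3–B4

Each bag holds 3 vertices, so the decomposition has width 2, which upper-bounds the treewidth. The edges e–b–d–c–e form a cycle, so G is not a tree and its treewidth is at least 2. Hence tw(G) = 2 exactly.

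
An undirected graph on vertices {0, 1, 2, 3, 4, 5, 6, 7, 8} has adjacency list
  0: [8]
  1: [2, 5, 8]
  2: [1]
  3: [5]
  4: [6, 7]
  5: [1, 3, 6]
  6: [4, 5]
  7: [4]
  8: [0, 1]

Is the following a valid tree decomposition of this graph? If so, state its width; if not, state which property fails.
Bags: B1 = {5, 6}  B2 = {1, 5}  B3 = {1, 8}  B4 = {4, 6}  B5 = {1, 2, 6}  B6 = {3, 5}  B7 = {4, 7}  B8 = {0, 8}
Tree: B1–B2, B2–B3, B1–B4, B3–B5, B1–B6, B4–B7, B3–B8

A tree decomposition must satisfy three properties: every vertex lies in some bag; for every edge, both endpoints lie together in some bag; and for every vertex, the bags containing it form a connected subtree. Here bags containing vertex 6 are not connected in the tree, so the decomposition is invalid.

No — bags containing vertex 6 are not connected in the tree.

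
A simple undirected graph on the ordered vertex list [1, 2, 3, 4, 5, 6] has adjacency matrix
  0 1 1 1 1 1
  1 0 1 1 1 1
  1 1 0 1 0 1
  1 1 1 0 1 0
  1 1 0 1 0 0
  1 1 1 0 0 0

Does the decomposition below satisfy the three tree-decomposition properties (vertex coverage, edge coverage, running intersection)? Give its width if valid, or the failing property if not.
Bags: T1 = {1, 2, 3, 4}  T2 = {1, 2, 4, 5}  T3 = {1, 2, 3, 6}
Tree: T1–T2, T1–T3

Every vertex of G appears in some bag (union = {1, 2, 3, 4, 5, 6}); every edge is covered by a bag; and for each vertex v the set of bags containing v is connected in the bag tree. The decomposition is therefore valid. The largest bag has 4 vertices, so the width is 3.

Yes; width 3.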